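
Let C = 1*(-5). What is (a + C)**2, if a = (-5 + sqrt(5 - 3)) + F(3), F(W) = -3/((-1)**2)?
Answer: (13 - sqrt(2))**2 ≈ 134.23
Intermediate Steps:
C = -5
F(W) = -3 (F(W) = -3/1 = -3*1 = -3)
a = -8 + sqrt(2) (a = (-5 + sqrt(5 - 3)) - 3 = (-5 + sqrt(2)) - 3 = -8 + sqrt(2) ≈ -6.5858)
(a + C)**2 = ((-8 + sqrt(2)) - 5)**2 = (-13 + sqrt(2))**2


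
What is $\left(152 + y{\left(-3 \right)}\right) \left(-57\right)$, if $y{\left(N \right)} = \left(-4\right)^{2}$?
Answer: $-9576$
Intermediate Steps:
$y{\left(N \right)} = 16$
$\left(152 + y{\left(-3 \right)}\right) \left(-57\right) = \left(152 + 16\right) \left(-57\right) = 168 \left(-57\right) = -9576$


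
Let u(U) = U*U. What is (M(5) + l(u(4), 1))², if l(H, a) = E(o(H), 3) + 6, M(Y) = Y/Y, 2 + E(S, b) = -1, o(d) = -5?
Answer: 16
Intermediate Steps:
u(U) = U²
E(S, b) = -3 (E(S, b) = -2 - 1 = -3)
M(Y) = 1
l(H, a) = 3 (l(H, a) = -3 + 6 = 3)
(M(5) + l(u(4), 1))² = (1 + 3)² = 4² = 16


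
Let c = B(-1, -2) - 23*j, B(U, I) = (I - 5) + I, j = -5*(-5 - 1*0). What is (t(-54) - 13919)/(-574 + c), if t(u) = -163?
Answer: 2347/193 ≈ 12.161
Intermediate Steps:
j = 25 (j = -5*(-5 + 0) = -5*(-5) = 25)
B(U, I) = -5 + 2*I (B(U, I) = (-5 + I) + I = -5 + 2*I)
c = -584 (c = (-5 + 2*(-2)) - 23*25 = (-5 - 4) - 575 = -9 - 575 = -584)
(t(-54) - 13919)/(-574 + c) = (-163 - 13919)/(-574 - 584) = -14082/(-1158) = -14082*(-1/1158) = 2347/193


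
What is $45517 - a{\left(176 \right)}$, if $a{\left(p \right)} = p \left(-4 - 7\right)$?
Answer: $47453$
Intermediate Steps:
$a{\left(p \right)} = - 11 p$ ($a{\left(p \right)} = p \left(-11\right) = - 11 p$)
$45517 - a{\left(176 \right)} = 45517 - \left(-11\right) 176 = 45517 - -1936 = 45517 + 1936 = 47453$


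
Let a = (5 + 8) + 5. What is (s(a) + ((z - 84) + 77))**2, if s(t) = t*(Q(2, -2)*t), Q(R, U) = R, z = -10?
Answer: 398161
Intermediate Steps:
a = 18 (a = 13 + 5 = 18)
s(t) = 2*t**2 (s(t) = t*(2*t) = 2*t**2)
(s(a) + ((z - 84) + 77))**2 = (2*18**2 + ((-10 - 84) + 77))**2 = (2*324 + (-94 + 77))**2 = (648 - 17)**2 = 631**2 = 398161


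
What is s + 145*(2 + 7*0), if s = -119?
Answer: 171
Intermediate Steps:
s + 145*(2 + 7*0) = -119 + 145*(2 + 7*0) = -119 + 145*(2 + 0) = -119 + 145*2 = -119 + 290 = 171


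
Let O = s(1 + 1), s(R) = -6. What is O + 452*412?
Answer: 186218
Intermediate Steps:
O = -6
O + 452*412 = -6 + 452*412 = -6 + 186224 = 186218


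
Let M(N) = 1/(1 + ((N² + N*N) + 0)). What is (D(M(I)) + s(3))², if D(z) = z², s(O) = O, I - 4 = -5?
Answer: 784/81 ≈ 9.6790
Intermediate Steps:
I = -1 (I = 4 - 5 = -1)
M(N) = 1/(1 + 2*N²) (M(N) = 1/(1 + ((N² + N²) + 0)) = 1/(1 + (2*N² + 0)) = 1/(1 + 2*N²))
(D(M(I)) + s(3))² = ((1/(1 + 2*(-1)²))² + 3)² = ((1/(1 + 2*1))² + 3)² = ((1/(1 + 2))² + 3)² = ((1/3)² + 3)² = ((⅓)² + 3)² = (⅑ + 3)² = (28/9)² = 784/81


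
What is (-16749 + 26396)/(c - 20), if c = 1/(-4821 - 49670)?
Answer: -525674677/1089821 ≈ -482.35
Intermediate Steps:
c = -1/54491 (c = 1/(-54491) = -1/54491 ≈ -1.8352e-5)
(-16749 + 26396)/(c - 20) = (-16749 + 26396)/(-1/54491 - 20) = 9647/(-1089821/54491) = 9647*(-54491/1089821) = -525674677/1089821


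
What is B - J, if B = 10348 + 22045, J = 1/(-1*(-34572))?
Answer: 1119890795/34572 ≈ 32393.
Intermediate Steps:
J = 1/34572 ≈ 2.8925e-5
B = 32393
B - J = 32393 - 1*1/34572 = 32393 - 1/34572 = 1119890795/34572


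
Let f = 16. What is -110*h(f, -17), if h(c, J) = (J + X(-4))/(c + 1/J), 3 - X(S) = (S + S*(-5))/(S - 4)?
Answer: 22440/271 ≈ 82.804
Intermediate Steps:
X(S) = 3 + 4*S/(-4 + S) (X(S) = 3 - (S + S*(-5))/(S - 4) = 3 - (S - 5*S)/(-4 + S) = 3 - (-4*S)/(-4 + S) = 3 - (-4)*S/(-4 + S) = 3 + 4*S/(-4 + S))
h(c, J) = (5 + J)/(c + 1/J) (h(c, J) = (J + (-12 + 7*(-4))/(-4 - 4))/(c + 1/J) = (J + (-12 - 28)/(-8))/(c + 1/J) = (J - ⅛*(-40))/(c + 1/J) = (J + 5)/(c + 1/J) = (5 + J)/(c + 1/J))
-110*h(f, -17) = -(-1870)*(5 - 17)/(1 - 17*16) = -(-1870)*(-12)/(1 - 272) = -(-1870)*(-12)/(-271) = -(-1870)*(-1)*(-12)/271 = -110*(-204/271) = 22440/271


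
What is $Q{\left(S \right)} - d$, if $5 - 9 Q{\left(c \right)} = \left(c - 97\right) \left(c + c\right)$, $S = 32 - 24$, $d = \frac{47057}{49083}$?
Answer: $\frac{23238698}{147249} \approx 157.82$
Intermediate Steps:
$d = \frac{47057}{49083}$ ($d = 47057 \cdot \frac{1}{49083} = \frac{47057}{49083} \approx 0.95872$)
$S = 8$ ($S = 32 - 24 = 8$)
$Q{\left(c \right)} = \frac{5}{9} - \frac{2 c \left(-97 + c\right)}{9}$ ($Q{\left(c \right)} = \frac{5}{9} - \frac{\left(c - 97\right) \left(c + c\right)}{9} = \frac{5}{9} - \frac{\left(-97 + c\right) 2 c}{9} = \frac{5}{9} - \frac{2 c \left(-97 + c\right)}{9}$)
$Q{\left(S \right)} - d = \left(\frac{5}{9} - \frac{2 \cdot 8^{2}}{9} + \frac{194}{9} \cdot 8\right) - \frac{47057}{49083} = \left(\frac{5}{9} - \frac{128}{9} + \frac{1552}{9}\right) - \frac{47057}{49083} = \frac{1429}{9} - \frac{47057}{49083} = \frac{23238698}{147249}$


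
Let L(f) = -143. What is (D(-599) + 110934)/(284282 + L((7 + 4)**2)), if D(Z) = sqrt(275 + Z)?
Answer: 12326/31571 + 2*I/31571 ≈ 0.39042 + 6.3349e-5*I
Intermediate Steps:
(D(-599) + 110934)/(284282 + L((7 + 4)**2)) = (sqrt(275 - 599) + 110934)/(284282 - 143) = (sqrt(-324) + 110934)/284139 = (18*I + 110934)*(1/284139) = (110934 + 18*I)*(1/284139) = 12326/31571 + 2*I/31571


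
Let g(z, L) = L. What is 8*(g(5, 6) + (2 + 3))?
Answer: 88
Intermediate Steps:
8*(g(5, 6) + (2 + 3)) = 8*(6 + (2 + 3)) = 8*(6 + 5) = 8*11 = 88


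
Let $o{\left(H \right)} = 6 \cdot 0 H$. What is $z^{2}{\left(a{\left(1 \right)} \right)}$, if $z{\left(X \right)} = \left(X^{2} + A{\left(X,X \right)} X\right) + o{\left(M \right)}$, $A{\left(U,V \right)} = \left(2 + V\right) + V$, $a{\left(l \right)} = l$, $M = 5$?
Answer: $25$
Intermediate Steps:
$A{\left(U,V \right)} = 2 + 2 V$
$o{\left(H \right)} = 0$ ($o{\left(H \right)} = 0 H = 0$)
$z{\left(X \right)} = X^{2} + X \left(2 + 2 X\right)$ ($z{\left(X \right)} = \left(X^{2} + \left(2 + 2 X\right) X\right) + 0 = \left(X^{2} + X \left(2 + 2 X\right)\right) + 0 = X^{2} + X \left(2 + 2 X\right)$)
$z^{2}{\left(a{\left(1 \right)} \right)} = \left(1 \left(2 + 3 \cdot 1\right)\right)^{2} = \left(1 \left(2 + 3\right)\right)^{2} = \left(1 \cdot 5\right)^{2} = 5^{2} = 25$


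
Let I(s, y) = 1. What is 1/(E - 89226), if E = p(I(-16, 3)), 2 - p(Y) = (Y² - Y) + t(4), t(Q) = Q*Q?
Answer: -1/89240 ≈ -1.1206e-5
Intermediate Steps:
t(Q) = Q²
p(Y) = -14 + Y - Y² (p(Y) = 2 - ((Y² - Y) + 4²) = 2 - ((Y² - Y) + 16) = 2 - (16 + Y² - Y) = 2 + (-16 + Y - Y²) = -14 + Y - Y²)
E = -14 (E = -14 + 1 - 1*1² = -14 + 1 - 1*1 = -14 + 1 - 1 = -14)
1/(E - 89226) = 1/(-14 - 89226) = 1/(-89240) = -1/89240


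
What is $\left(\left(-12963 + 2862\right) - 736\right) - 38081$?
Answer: $-48918$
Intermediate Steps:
$\left(\left(-12963 + 2862\right) - 736\right) - 38081 = \left(-10101 - 736\right) - 38081 = -10837 - 38081 = -48918$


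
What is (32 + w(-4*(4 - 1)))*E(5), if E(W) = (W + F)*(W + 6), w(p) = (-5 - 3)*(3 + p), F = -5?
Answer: 0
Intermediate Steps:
w(p) = -24 - 8*p (w(p) = -8*(3 + p) = -24 - 8*p)
E(W) = (-5 + W)*(6 + W) (E(W) = (W - 5)*(W + 6) = (-5 + W)*(6 + W))
(32 + w(-4*(4 - 1)))*E(5) = (32 + (-24 - (-32)*(4 - 1)))*(-30 + 5 + 5**2) = (32 + (-24 - (-32)*3))*(-30 + 5 + 25) = (32 + (-24 - 8*(-12)))*0 = (32 + (-24 + 96))*0 = (32 + 72)*0 = 104*0 = 0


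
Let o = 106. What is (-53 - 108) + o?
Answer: -55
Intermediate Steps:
(-53 - 108) + o = (-53 - 108) + 106 = -161 + 106 = -55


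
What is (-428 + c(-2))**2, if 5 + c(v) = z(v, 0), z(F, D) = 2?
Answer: 185761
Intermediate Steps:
c(v) = -3 (c(v) = -5 + 2 = -3)
(-428 + c(-2))**2 = (-428 - 3)**2 = (-431)**2 = 185761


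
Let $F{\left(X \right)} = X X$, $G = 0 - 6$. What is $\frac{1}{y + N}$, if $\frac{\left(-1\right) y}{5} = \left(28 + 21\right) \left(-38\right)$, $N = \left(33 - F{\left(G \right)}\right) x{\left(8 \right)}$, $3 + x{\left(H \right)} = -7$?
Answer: $\frac{1}{9340} \approx 0.00010707$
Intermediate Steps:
$x{\left(H \right)} = -10$ ($x{\left(H \right)} = -3 - 7 = -10$)
$G = -6$ ($G = 0 - 6 = -6$)
$F{\left(X \right)} = X^{2}$
$N = 30$ ($N = \left(33 - \left(-6\right)^{2}\right) \left(-10\right) = \left(33 - 36\right) \left(-10\right) = \left(-3\right) \left(-10\right) = 30$)
$y = 9310$ ($y = - 5 \left(28 + 21\right) \left(-38\right) = - 5 \cdot 49 \left(-38\right) = \left(-5\right) \left(-1862\right) = 9310$)
$\frac{1}{y + N} = \frac{1}{9310 + 30} = \frac{1}{9340}$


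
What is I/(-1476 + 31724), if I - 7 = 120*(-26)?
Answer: -3113/30248 ≈ -0.10292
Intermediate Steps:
I = -3113 (I = 7 + 120*(-26) = 7 - 3120 = -3113)
I/(-1476 + 31724) = -3113/(-1476 + 31724) = -3113/30248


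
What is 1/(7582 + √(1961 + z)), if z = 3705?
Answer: 3791/28740529 - √5666/57481058 ≈ 0.00013059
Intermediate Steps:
1/(7582 + √(1961 + z)) = 1/(7582 + √(1961 + 3705)) = 1/(7582 + √5666)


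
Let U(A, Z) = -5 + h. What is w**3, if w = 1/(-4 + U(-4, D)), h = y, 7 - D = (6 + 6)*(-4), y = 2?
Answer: -1/343 ≈ -0.0029155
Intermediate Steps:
D = 55 (D = 7 - (6 + 6)*(-4) = 7 - 12*(-4) = 7 - 1*(-48) = 7 + 48 = 55)
h = 2
U(A, Z) = -3 (U(A, Z) = -5 + 2 = -3)
w = -1/7 (w = 1/(-4 - 3) = 1/(-7) = -1/7 ≈ -0.14286)
w**3 = (-1/7)**3 = -1/343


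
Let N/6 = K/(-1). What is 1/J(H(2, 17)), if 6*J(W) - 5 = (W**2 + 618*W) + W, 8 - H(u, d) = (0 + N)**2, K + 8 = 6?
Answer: -6/65683 ≈ -9.1348e-5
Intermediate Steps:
K = -2 (K = -8 + 6 = -2)
N = 12 (N = 6*(-2/(-1)) = 6*(-2*(-1)) = 6*2 = 12)
H(u, d) = -136 (H(u, d) = 8 - (0 + 12)**2 = 8 - 1*12**2 = 8 - 1*144 = 8 - 144 = -136)
J(W) = 5/6 + W**2/6 + 619*W/6 (J(W) = 5/6 + ((W**2 + 618*W) + W)/6 = 5/6 + (W**2 + 619*W)/6 = 5/6 + (W**2/6 + 619*W/6) = 5/6 + W**2/6 + 619*W/6)
1/J(H(2, 17)) = 1/(5/6 + (1/6)*(-136)**2 + (619/6)*(-136)) = 1/(5/6 + (1/6)*18496 - 42092/3) = 1/(5/6 + 9248/3 - 42092/3) = 1/(-65683/6) = -6/65683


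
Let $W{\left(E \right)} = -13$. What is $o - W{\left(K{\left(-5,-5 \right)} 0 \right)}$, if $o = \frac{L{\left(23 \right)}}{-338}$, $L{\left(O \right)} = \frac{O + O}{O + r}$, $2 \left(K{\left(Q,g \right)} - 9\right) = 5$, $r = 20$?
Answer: $\frac{94448}{7267} \approx 12.997$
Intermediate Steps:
$K{\left(Q,g \right)} = \frac{23}{2}$ ($K{\left(Q,g \right)} = 9 + \frac{1}{2} \cdot 5 = 9 + \frac{5}{2} = \frac{23}{2}$)
$L{\left(O \right)} = \frac{2 O}{20 + O}$ ($L{\left(O \right)} = \frac{O + O}{O + 20} = \frac{2 O}{20 + O}$)
$o = - \frac{23}{7267}$ ($o = \frac{2 \cdot 23 \frac{1}{20 + 23}}{-338} = 2 \cdot 23 \cdot \frac{1}{43} \left(- \frac{1}{338}\right) = \frac{46}{43} \left(- \frac{1}{338}\right) = - \frac{23}{7267} \approx -0.003165$)
$o - W{\left(K{\left(-5,-5 \right)} 0 \right)} = - \frac{23}{7267} - -13 = - \frac{23}{7267} + 13 = \frac{94448}{7267}$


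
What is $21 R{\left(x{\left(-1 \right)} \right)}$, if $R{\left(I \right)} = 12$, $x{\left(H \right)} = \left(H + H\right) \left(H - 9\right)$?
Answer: $252$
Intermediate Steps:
$x{\left(H \right)} = 2 H \left(-9 + H\right)$
$21 R{\left(x{\left(-1 \right)} \right)} = 21 \cdot 12 = 252$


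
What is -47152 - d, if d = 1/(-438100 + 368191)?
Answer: -3296349167/69909 ≈ -47152.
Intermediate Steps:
d = -1/69909 (d = 1/(-69909) = -1/69909 ≈ -1.4304e-5)
-47152 - d = -47152 - 1*(-1/69909) = -47152 + 1/69909 = -3296349167/69909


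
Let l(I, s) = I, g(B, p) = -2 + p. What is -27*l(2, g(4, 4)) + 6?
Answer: -48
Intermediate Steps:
-27*l(2, g(4, 4)) + 6 = -27*2 + 6 = -54 + 6 = -48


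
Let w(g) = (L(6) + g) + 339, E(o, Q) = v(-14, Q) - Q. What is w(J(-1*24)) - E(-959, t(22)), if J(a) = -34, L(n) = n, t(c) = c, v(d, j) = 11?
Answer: 322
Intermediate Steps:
E(o, Q) = 11 - Q
w(g) = 345 + g (w(g) = (6 + g) + 339 = 345 + g)
w(J(-1*24)) - E(-959, t(22)) = (345 - 34) - (11 - 1*22) = 311 - (11 - 22) = 311 - 1*(-11) = 311 + 11 = 322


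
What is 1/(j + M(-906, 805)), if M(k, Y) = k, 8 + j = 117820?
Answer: 1/116906 ≈ 8.5539e-6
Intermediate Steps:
j = 117812 (j = -8 + 117820 = 117812)
1/(j + M(-906, 805)) = 1/(117812 - 906) = 1/116906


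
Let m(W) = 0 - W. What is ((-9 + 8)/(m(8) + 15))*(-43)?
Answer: 43/7 ≈ 6.1429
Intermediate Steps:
m(W) = -W
((-9 + 8)/(m(8) + 15))*(-43) = ((-9 + 8)/(-1*8 + 15))*(-43) = -1/(-8 + 15)*(-43) = -1/7*(-43) = 43/7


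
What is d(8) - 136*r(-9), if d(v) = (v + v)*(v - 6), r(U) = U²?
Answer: -10984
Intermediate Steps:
d(v) = 2*v*(-6 + v) (d(v) = (2*v)*(-6 + v) = 2*v*(-6 + v))
d(8) - 136*r(-9) = 2*8*(-6 + 8) - 136*(-9)² = 2*8*2 - 136*81 = 32 - 11016 = -10984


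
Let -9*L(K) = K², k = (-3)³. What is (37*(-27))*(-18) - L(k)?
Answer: 18063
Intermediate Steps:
k = -27
L(K) = -K²/9
(37*(-27))*(-18) - L(k) = (37*(-27))*(-18) - (-1)*(-27)²/9 = -999*(-18) - (-1)*729/9 = 17982 - 1*(-81) = 17982 + 81 = 18063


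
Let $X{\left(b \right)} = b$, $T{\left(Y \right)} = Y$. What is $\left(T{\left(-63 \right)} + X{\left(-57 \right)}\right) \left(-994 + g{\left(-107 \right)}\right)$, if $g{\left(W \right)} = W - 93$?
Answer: $143280$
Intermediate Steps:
$g{\left(W \right)} = -93 + W$ ($g{\left(W \right)} = W - 93 = -93 + W$)
$\left(T{\left(-63 \right)} + X{\left(-57 \right)}\right) \left(-994 + g{\left(-107 \right)}\right) = \left(-63 - 57\right) \left(-994 - 200\right) = - 120 \left(-994 - 200\right) = \left(-120\right) \left(-1194\right) = 143280$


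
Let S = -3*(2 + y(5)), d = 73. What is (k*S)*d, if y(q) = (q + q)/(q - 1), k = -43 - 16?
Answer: 116289/2 ≈ 58145.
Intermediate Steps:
k = -59
y(q) = 2*q/(-1 + q) (y(q) = (2*q)/(-1 + q) = 2*q/(-1 + q))
S = -27/2 (S = -3*(2 + 2*5/(-1 + 5)) = -3*(2 + 2*5/4) = -3*(2 + 2*5*(¼)) = -3*(2 + 5/2) = -3*9/2 = -27/2 ≈ -13.500)
(k*S)*d = -59*(-27/2)*73 = (1593/2)*73 = 116289/2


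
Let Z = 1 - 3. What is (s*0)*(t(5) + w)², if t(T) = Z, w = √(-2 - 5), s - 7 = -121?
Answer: 0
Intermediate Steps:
s = -114 (s = 7 - 121 = -114)
w = I*√7 (w = √(-7) = I*√7 ≈ 2.6458*I)
Z = -2
t(T) = -2
(s*0)*(t(5) + w)² = (-114*0)*(-2 + I*√7)² = 0*(-2 + I*√7)² = 0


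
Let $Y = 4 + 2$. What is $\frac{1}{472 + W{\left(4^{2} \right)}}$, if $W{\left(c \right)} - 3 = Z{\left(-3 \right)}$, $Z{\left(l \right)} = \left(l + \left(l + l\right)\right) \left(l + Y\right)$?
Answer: $\frac{1}{448} \approx 0.0022321$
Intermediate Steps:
$Y = 6$
$Z{\left(l \right)} = 3 l \left(6 + l\right)$ ($Z{\left(l \right)} = \left(l + \left(l + l\right)\right) \left(l + 6\right) = \left(l + 2 l\right) \left(6 + l\right) = 3 l \left(6 + l\right)$)
$W{\left(c \right)} = -24$ ($W{\left(c \right)} = 3 + 3 \left(-3\right) \left(6 - 3\right) = 3 + 3 \left(-3\right) 3 = 3 - 27 = -24$)
$\frac{1}{472 + W{\left(4^{2} \right)}} = \frac{1}{472 - 24} = \frac{1}{448}$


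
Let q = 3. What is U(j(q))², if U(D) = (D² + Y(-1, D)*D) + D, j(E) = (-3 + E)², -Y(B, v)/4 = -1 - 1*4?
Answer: 0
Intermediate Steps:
Y(B, v) = 20 (Y(B, v) = -4*(-1 - 1*4) = -4*(-1 - 4) = -4*(-5) = 20)
U(D) = D² + 21*D (U(D) = (D² + 20*D) + D = D² + 21*D)
U(j(q))² = ((-3 + 3)²*(21 + (-3 + 3)²))² = (0²*(21 + 0²))² = (0*(21 + 0))² = (0*21)² = 0² = 0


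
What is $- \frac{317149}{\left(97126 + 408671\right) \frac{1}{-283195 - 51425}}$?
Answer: $\frac{35374799460}{168599} \approx 2.0982 \cdot 10^{5}$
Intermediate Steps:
$- \frac{317149}{\left(97126 + 408671\right) \frac{1}{-283195 - 51425}} = - \frac{317149}{505797 \frac{1}{-334620}} = - \frac{317149}{505797 \left(- \frac{1}{334620}\right)} = - \frac{317149}{- \frac{168599}{111540}} = \left(-317149\right) \left(- \frac{111540}{168599}\right) = \frac{35374799460}{168599}$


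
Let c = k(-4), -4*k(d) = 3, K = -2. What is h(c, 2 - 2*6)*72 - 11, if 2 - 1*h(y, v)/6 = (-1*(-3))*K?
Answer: 3445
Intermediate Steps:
k(d) = -¾ (k(d) = -¼*3 = -¾)
c = -¾ ≈ -0.75000
h(y, v) = 48 (h(y, v) = 12 - 6*(-1*(-3))*(-2) = 12 - 18*(-2) = 12 - 6*(-6) = 12 + 36 = 48)
h(c, 2 - 2*6)*72 - 11 = 48*72 - 11 = 3456 - 11 = 3445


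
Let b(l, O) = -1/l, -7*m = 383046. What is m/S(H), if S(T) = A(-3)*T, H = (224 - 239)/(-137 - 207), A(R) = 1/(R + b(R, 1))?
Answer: 351380864/105 ≈ 3.3465e+6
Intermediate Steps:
m = -383046/7 (m = -⅐*383046 = -383046/7 ≈ -54721.)
A(R) = 1/(R - 1/R)
H = 15/344 (H = -15/(-344) = -15*(-1/344) = 15/344 ≈ 0.043605)
S(T) = -3*T/8 (S(T) = (-3/(-1 + (-3)²))*T = (-3/(-1 + 9))*T = (-3/8)*T = (-3*⅛)*T = -3*T/8)
m/S(H) = -383046/(7*((-3/8*15/344))) = -383046/(7*(-45/2752)) = -383046/7*(-2752/45) = 351380864/105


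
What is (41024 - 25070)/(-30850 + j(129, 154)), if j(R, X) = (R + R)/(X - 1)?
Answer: -406827/786632 ≈ -0.51718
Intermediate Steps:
j(R, X) = 2*R/(-1 + X) (j(R, X) = (2*R)/(-1 + X) = 2*R/(-1 + X))
(41024 - 25070)/(-30850 + j(129, 154)) = (41024 - 25070)/(-30850 + 2*129/(-1 + 154)) = 15954/(-30850 + 2*129/153) = 15954/(-30850 + 2*129*(1/153)) = 15954/(-30850 + 86/51) = 15954/(-1573264/51) = 15954*(-51/1573264) = -406827/786632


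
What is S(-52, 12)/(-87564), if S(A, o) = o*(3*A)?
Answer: 156/7297 ≈ 0.021379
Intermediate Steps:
S(A, o) = 3*A*o
S(-52, 12)/(-87564) = (3*(-52)*12)/(-87564) = -1872*(-1/87564) = 156/7297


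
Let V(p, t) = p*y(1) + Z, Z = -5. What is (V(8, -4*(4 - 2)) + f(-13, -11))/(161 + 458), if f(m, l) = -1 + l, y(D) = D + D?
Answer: -1/619 ≈ -0.0016155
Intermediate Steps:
y(D) = 2*D
V(p, t) = -5 + 2*p (V(p, t) = p*(2*1) - 5 = p*2 - 5 = 2*p - 5 = -5 + 2*p)
(V(8, -4*(4 - 2)) + f(-13, -11))/(161 + 458) = ((-5 + 2*8) + (-1 - 11))/(161 + 458) = ((-5 + 16) - 12)/619 = (11 - 12)*(1/619) = -1*1/619 = -1/619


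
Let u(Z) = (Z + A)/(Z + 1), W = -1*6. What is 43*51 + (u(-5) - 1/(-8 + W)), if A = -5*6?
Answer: 61651/28 ≈ 2201.8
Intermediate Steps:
A = -30
W = -6
u(Z) = (-30 + Z)/(1 + Z) (u(Z) = (Z - 30)/(Z + 1) = (-30 + Z)/(1 + Z))
43*51 + (u(-5) - 1/(-8 + W)) = 43*51 + ((-30 - 5)/(1 - 5) - 1/(-8 - 6)) = 2193 + (-35/(-4) - 1/(-14)) = 2193 + (-¼*(-35) - 1*(-1/14)) = 2193 + (35/4 + 1/14) = 2193 + 247/28 = 61651/28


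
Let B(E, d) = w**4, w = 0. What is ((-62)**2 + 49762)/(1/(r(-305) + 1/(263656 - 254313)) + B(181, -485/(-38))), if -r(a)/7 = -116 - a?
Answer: -662612401528/9343 ≈ -7.0921e+7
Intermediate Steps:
B(E, d) = 0 (B(E, d) = 0**4 = 0)
r(a) = 812 + 7*a (r(a) = -7*(-116 - a) = 812 + 7*a)
((-62)**2 + 49762)/(1/(r(-305) + 1/(263656 - 254313)) + B(181, -485/(-38))) = ((-62)**2 + 49762)/(1/((812 + 7*(-305)) + 1/(263656 - 254313)) + 0) = (3844 + 49762)/(1/((812 - 2135) + 1/9343) + 0) = 53606/(1/(-1323 + 1/9343) + 0) = 53606/(1/(-12360788/9343) + 0) = 53606/(-9343/12360788 + 0) = 53606/(-9343/12360788) = 53606*(-12360788/9343) = -662612401528/9343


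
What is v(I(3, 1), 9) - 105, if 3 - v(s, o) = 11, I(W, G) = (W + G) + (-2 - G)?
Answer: -113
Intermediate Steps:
I(W, G) = -2 + W (I(W, G) = (G + W) + (-2 - G) = -2 + W)
v(s, o) = -8 (v(s, o) = 3 - 1*11 = 3 - 11 = -8)
v(I(3, 1), 9) - 105 = -8 - 105 = -113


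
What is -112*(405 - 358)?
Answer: -5264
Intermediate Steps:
-112*(405 - 358) = -112*47 = -5264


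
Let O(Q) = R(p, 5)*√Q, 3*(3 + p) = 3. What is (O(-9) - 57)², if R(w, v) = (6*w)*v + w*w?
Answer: -24975 + 19152*I ≈ -24975.0 + 19152.0*I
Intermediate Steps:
p = -2 (p = -3 + (⅓)*3 = -3 + 1 = -2)
R(w, v) = w² + 6*v*w (R(w, v) = 6*v*w + w² = w² + 6*v*w)
O(Q) = -56*√Q (O(Q) = (-2*(-2 + 6*5))*√Q = (-2*(-2 + 30))*√Q = (-2*28)*√Q = -56*√Q)
(O(-9) - 57)² = (-168*I - 57)² = (-57 - 168*I)²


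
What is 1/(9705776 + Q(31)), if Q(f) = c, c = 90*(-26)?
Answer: 1/9703436 ≈ 1.0306e-7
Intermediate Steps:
c = -2340
Q(f) = -2340
1/(9705776 + Q(31)) = 1/(9705776 - 2340) = 1/9703436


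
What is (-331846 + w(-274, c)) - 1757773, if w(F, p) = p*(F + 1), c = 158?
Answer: -2132753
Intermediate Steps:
w(F, p) = p*(1 + F)
(-331846 + w(-274, c)) - 1757773 = (-331846 + 158*(1 - 274)) - 1757773 = (-331846 + 158*(-273)) - 1757773 = (-331846 - 43134) - 1757773 = -374980 - 1757773 = -2132753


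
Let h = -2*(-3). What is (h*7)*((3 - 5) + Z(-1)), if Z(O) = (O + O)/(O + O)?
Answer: -42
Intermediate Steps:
Z(O) = 1 (Z(O) = (2*O)/((2*O)) = (2*O)*(1/(2*O)) = 1)
h = 6
(h*7)*((3 - 5) + Z(-1)) = (6*7)*((3 - 5) + 1) = 42*(-2 + 1) = 42*(-1) = -42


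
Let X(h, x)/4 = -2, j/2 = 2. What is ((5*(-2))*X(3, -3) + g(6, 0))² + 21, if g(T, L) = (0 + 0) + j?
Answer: 7077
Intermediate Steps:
j = 4 (j = 2*2 = 4)
X(h, x) = -8 (X(h, x) = 4*(-2) = -8)
g(T, L) = 4 (g(T, L) = (0 + 0) + 4 = 0 + 4 = 4)
((5*(-2))*X(3, -3) + g(6, 0))² + 21 = ((5*(-2))*(-8) + 4)² + 21 = (-10*(-8) + 4)² + 21 = (80 + 4)² + 21 = 84² + 21 = 7056 + 21 = 7077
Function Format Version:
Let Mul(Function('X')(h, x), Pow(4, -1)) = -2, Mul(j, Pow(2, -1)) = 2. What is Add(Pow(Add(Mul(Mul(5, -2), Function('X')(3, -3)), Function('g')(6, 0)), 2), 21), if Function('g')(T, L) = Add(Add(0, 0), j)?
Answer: 7077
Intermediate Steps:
j = 4 (j = Mul(2, 2) = 4)
Function('X')(h, x) = -8 (Function('X')(h, x) = Mul(4, -2) = -8)
Function('g')(T, L) = 4 (Function('g')(T, L) = Add(Add(0, 0), 4) = Add(0, 4) = 4)
Add(Pow(Add(Mul(Mul(5, -2), Function('X')(3, -3)), Function('g')(6, 0)), 2), 21) = Add(Pow(Add(Mul(Mul(5, -2), -8), 4), 2), 21) = Add(Pow(Add(Mul(-10, -8), 4), 2), 21) = Add(Pow(Add(80, 4), 2), 21) = Add(Pow(84, 2), 21) = Add(7056, 21) = 7077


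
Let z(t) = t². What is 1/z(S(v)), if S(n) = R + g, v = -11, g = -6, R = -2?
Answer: 1/64 ≈ 0.015625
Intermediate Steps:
S(n) = -8 (S(n) = -2 - 6 = -8)
1/z(S(v)) = 1/((-8)²) = 1/64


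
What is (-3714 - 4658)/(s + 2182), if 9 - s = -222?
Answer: -8372/2413 ≈ -3.4695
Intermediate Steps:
s = 231 (s = 9 - 1*(-222) = 9 + 222 = 231)
(-3714 - 4658)/(s + 2182) = (-3714 - 4658)/(231 + 2182) = -8372/2413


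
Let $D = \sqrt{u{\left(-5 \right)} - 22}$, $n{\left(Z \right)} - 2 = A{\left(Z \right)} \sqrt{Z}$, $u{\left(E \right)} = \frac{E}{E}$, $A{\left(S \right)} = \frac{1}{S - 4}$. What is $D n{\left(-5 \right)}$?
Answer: $\frac{\sqrt{105}}{9} + 2 i \sqrt{21} \approx 1.1385 + 9.1651 i$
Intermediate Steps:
$A{\left(S \right)} = \frac{1}{-4 + S}$
$u{\left(E \right)} = 1$
$n{\left(Z \right)} = 2 + \frac{\sqrt{Z}}{-4 + Z}$
$D = i \sqrt{21}$ ($D = \sqrt{1 - 22} = \sqrt{-21} = i \sqrt{21} \approx 4.5826 i$)
$D n{\left(-5 \right)} = i \sqrt{21} \frac{-8 + \sqrt{-5} + 2 \left(-5\right)}{-4 - 5} = i \sqrt{21} \frac{-8 + i \sqrt{5} - 10}{-9} = i \sqrt{21} \left(- \frac{-18 + i \sqrt{5}}{9}\right) = i \sqrt{21} \left(2 - \frac{i \sqrt{5}}{9}\right)$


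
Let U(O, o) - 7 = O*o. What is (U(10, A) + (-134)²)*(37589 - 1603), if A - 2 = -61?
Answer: 625184778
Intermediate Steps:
A = -59 (A = 2 - 61 = -59)
U(O, o) = 7 + O*o
(U(10, A) + (-134)²)*(37589 - 1603) = ((7 + 10*(-59)) + (-134)²)*(37589 - 1603) = ((7 - 590) + 17956)*35986 = (-583 + 17956)*35986 = 17373*35986 = 625184778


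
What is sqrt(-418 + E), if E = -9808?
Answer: I*sqrt(10226) ≈ 101.12*I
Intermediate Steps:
sqrt(-418 + E) = sqrt(-418 - 9808) = sqrt(-10226) = I*sqrt(10226)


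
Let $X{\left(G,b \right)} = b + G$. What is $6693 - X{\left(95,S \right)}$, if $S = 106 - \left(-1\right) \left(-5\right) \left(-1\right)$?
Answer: $6487$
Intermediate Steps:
$S = 111$ ($S = 106 - 5 \left(-1\right) = 106 - -5 = 106 + 5 = 111$)
$X{\left(G,b \right)} = G + b$
$6693 - X{\left(95,S \right)} = 6693 - \left(95 + 111\right) = 6693 - 206 = 6487$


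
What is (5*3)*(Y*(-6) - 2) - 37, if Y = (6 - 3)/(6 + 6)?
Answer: -179/2 ≈ -89.500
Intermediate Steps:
Y = ¼ (Y = 3/12 = 3*(1/12) = ¼ ≈ 0.25000)
(5*3)*(Y*(-6) - 2) - 37 = (5*3)*((¼)*(-6) - 2) - 37 = 15*(-3/2 - 2) - 37 = 15*(-7/2) - 37 = -105/2 - 37 = -179/2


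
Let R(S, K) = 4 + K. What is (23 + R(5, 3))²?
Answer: 900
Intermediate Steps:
(23 + R(5, 3))² = (23 + (4 + 3))² = (23 + 7)² = 30² = 900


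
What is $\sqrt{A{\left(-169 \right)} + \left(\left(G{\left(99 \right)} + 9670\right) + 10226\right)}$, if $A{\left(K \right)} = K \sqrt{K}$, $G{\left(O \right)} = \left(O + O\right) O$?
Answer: $\sqrt{39498 - 2197 i} \approx 198.82 - 5.5252 i$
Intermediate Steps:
$G{\left(O \right)} = 2 O^{2}$ ($G{\left(O \right)} = 2 O O = 2 O^{2}$)
$A{\left(K \right)} = K^{\frac{3}{2}}$
$\sqrt{A{\left(-169 \right)} + \left(\left(G{\left(99 \right)} + 9670\right) + 10226\right)} = \sqrt{\left(-169\right)^{\frac{3}{2}} + \left(\left(2 \cdot 99^{2} + 9670\right) + 10226\right)} = \sqrt{- 2197 i + \left(\left(2 \cdot 9801 + 9670\right) + 10226\right)} = \sqrt{- 2197 i + \left(\left(19602 + 9670\right) + 10226\right)} = \sqrt{- 2197 i + \left(29272 + 10226\right)} = \sqrt{- 2197 i + 39498} = \sqrt{39498 - 2197 i}$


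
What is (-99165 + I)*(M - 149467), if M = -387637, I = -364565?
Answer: 249071237920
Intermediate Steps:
(-99165 + I)*(M - 149467) = (-99165 - 364565)*(-387637 - 149467) = -463730*(-537104) = 249071237920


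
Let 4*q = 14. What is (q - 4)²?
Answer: ¼ ≈ 0.25000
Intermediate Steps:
q = 7/2 (q = (¼)*14 = 7/2 ≈ 3.5000)
(q - 4)² = (7/2 - 4)² = (-½)² = ¼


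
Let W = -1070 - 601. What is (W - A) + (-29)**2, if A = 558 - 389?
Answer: -999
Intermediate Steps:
W = -1671
A = 169
(W - A) + (-29)**2 = (-1671 - 1*169) + (-29)**2 = (-1671 - 169) + 841 = -1840 + 841 = -999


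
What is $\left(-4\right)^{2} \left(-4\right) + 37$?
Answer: $-27$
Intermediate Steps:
$\left(-4\right)^{2} \left(-4\right) + 37 = 16 \left(-4\right) + 37 = -64 + 37 = -27$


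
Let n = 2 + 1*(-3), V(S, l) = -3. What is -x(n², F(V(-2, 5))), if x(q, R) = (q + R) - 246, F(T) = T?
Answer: 248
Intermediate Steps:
n = -1 (n = 2 - 3 = -1)
x(q, R) = -246 + R + q (x(q, R) = (R + q) - 246 = -246 + R + q)
-x(n², F(V(-2, 5))) = -(-246 - 3 + (-1)²) = -(-246 - 3 + 1) = -1*(-248) = 248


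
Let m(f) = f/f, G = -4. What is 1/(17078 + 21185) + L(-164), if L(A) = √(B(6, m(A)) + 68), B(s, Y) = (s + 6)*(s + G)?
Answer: 1/38263 + 2*√23 ≈ 9.5917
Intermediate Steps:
m(f) = 1
B(s, Y) = (-4 + s)*(6 + s) (B(s, Y) = (s + 6)*(s - 4) = (6 + s)*(-4 + s) = (-4 + s)*(6 + s))
L(A) = 2*√23 (L(A) = √((-24 + 6² + 2*6) + 68) = √((-24 + 36 + 12) + 68) = √(24 + 68) = √92 = 2*√23)
1/(17078 + 21185) + L(-164) = 1/(17078 + 21185) + 2*√23 = 1/38263 + 2*√23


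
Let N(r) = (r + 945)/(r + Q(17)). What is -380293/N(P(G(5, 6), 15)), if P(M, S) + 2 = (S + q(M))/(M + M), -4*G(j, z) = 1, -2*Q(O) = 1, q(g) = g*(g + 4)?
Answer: 93171785/7319 ≈ 12730.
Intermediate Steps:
q(g) = g*(4 + g)
Q(O) = -1/2 (Q(O) = -1/2*1 = -1/2)
G(j, z) = -1/4 (G(j, z) = -1/4*1 = -1/4)
P(M, S) = -2 + (S + M*(4 + M))/(2*M) (P(M, S) = -2 + (S + M*(4 + M))/(M + M) = -2 + (S + M*(4 + M))/((2*M)) = -2 + (S + M*(4 + M))*(1/(2*M)) = -2 + (S + M*(4 + M))/(2*M))
N(r) = (945 + r)/(-1/2 + r) (N(r) = (r + 945)/(r - 1/2) = (945 + r)/(-1/2 + r))
-380293/N(P(G(5, 6), 15)) = -380293*(-1 + 2*((15 + (-1/4)**2)/(2*(-1/4))))/(2*(945 + (15 + (-1/4)**2)/(2*(-1/4)))) = -380293*(-1 + 2*((1/2)*(-4)*(15 + 1/16)))/(2*(945 + (1/2)*(-4)*(15 + 1/16))) = -380293*(-1 + 2*((1/2)*(-4)*(241/16)))/(2*(945 + (1/2)*(-4)*(241/16))) = -380293*(-1 + 2*(-241/8))/(2*(945 - 241/8)) = -380293/(2*(7319/8)/(-1 - 241/4)) = -380293/(2*(7319/8)/(-245/4)) = -380293/(2*(-4/245)*(7319/8)) = -380293/(-7319/245) = -380293*(-245/7319) = 93171785/7319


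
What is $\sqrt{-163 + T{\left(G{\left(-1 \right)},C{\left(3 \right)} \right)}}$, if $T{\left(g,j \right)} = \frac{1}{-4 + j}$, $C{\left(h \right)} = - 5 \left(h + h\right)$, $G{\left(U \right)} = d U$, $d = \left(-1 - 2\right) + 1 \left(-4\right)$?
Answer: $\frac{i \sqrt{188462}}{34} \approx 12.768 i$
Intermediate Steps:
$d = -7$ ($d = -3 - 4 = -7$)
$G{\left(U \right)} = - 7 U$
$C{\left(h \right)} = - 10 h$ ($C{\left(h \right)} = - 5 \cdot 2 h = - 10 h$)
$\sqrt{-163 + T{\left(G{\left(-1 \right)},C{\left(3 \right)} \right)}} = \sqrt{-163 + \frac{1}{-4 - 30}} = \sqrt{-163 + \frac{1}{-34}} = \sqrt{-163 - \frac{1}{34}} = \sqrt{- \frac{5543}{34}} = \frac{i \sqrt{188462}}{34}$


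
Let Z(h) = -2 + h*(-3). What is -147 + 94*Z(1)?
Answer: -617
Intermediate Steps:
Z(h) = -2 - 3*h
-147 + 94*Z(1) = -147 + 94*(-2 - 3*1) = -147 + 94*(-2 - 3) = -147 + 94*(-5) = -147 - 470 = -617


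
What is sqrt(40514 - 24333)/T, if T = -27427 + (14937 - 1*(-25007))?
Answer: sqrt(16181)/12517 ≈ 0.010163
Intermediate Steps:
T = 12517 (T = -27427 + (14937 + 25007) = -27427 + 39944 = 12517)
sqrt(40514 - 24333)/T = sqrt(40514 - 24333)/12517 = sqrt(16181)*(1/12517) = sqrt(16181)/12517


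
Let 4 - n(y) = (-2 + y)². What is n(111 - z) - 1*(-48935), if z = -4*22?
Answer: 10130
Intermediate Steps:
z = -88
n(y) = 4 - (-2 + y)²
n(111 - z) - 1*(-48935) = (111 - 1*(-88))*(4 - (111 - 1*(-88))) - 1*(-48935) = (111 + 88)*(4 - (111 + 88)) + 48935 = 199*(4 - 1*199) + 48935 = 199*(4 - 199) + 48935 = 199*(-195) + 48935 = -38805 + 48935 = 10130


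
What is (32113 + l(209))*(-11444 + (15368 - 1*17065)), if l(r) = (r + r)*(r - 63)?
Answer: -1223965881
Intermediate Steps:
l(r) = 2*r*(-63 + r) (l(r) = (2*r)*(-63 + r) = 2*r*(-63 + r))
(32113 + l(209))*(-11444 + (15368 - 1*17065)) = (32113 + 2*209*(-63 + 209))*(-11444 + (15368 - 1*17065)) = (32113 + 2*209*146)*(-11444 + (15368 - 17065)) = (32113 + 61028)*(-11444 - 1697) = 93141*(-13141) = -1223965881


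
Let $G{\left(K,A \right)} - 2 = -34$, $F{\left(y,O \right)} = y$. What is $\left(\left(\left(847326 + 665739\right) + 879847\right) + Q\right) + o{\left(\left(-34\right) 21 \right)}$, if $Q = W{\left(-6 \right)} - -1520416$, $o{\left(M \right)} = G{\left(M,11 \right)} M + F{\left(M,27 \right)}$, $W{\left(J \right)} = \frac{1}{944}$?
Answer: $\frac{3715076129}{944} \approx 3.9355 \cdot 10^{6}$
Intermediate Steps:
$W{\left(J \right)} = \frac{1}{944}$
$G{\left(K,A \right)} = -32$ ($G{\left(K,A \right)} = 2 - 34 = -32$)
$o{\left(M \right)} = - 31 M$ ($o{\left(M \right)} = - 32 M + M = - 31 M$)
$Q = \frac{1435272705}{944}$ ($Q = \frac{1}{944} - -1520416 = \frac{1}{944} + 1520416 = \frac{1435272705}{944} \approx 1.5204 \cdot 10^{6}$)
$\left(\left(\left(847326 + 665739\right) + 879847\right) + Q\right) + o{\left(\left(-34\right) 21 \right)} = \left(\left(\left(847326 + 665739\right) + 879847\right) + \frac{1435272705}{944}\right) - 31 \left(\left(-34\right) 21\right) = \left(\left(1513065 + 879847\right) + \frac{1435272705}{944}\right) - -22134 = \left(2392912 + \frac{1435272705}{944}\right) + 22134 = \frac{3694181633}{944} + 22134 = \frac{3715076129}{944}$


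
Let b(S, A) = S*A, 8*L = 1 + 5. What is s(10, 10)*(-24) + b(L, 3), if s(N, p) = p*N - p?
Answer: -8631/4 ≈ -2157.8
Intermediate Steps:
L = ¾ (L = (1 + 5)/8 = (⅛)*6 = ¾ ≈ 0.75000)
b(S, A) = A*S
s(N, p) = -p + N*p (s(N, p) = N*p - p = -p + N*p)
s(10, 10)*(-24) + b(L, 3) = (10*(-1 + 10))*(-24) + 3*(¾) = (10*9)*(-24) + 9/4 = 90*(-24) + 9/4 = -2160 + 9/4 = -8631/4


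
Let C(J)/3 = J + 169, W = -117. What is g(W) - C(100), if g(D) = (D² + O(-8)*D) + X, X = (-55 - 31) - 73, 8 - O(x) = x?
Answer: 10851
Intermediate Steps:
O(x) = 8 - x
X = -159 (X = -86 - 73 = -159)
C(J) = 507 + 3*J (C(J) = 3*(J + 169) = 3*(169 + J) = 507 + 3*J)
g(D) = -159 + D² + 16*D (g(D) = (D² + (8 - 1*(-8))*D) - 159 = (D² + (8 + 8)*D) - 159 = (D² + 16*D) - 159 = -159 + D² + 16*D)
g(W) - C(100) = (-159 + (-117)² + 16*(-117)) - (507 + 3*100) = (-159 + 13689 - 1872) - (507 + 300) = 11658 - 1*807 = 11658 - 807 = 10851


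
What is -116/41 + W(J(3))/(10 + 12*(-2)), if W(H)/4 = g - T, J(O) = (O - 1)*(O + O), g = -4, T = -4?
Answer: -116/41 ≈ -2.8293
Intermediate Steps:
J(O) = 2*O*(-1 + O) (J(O) = (-1 + O)*(2*O) = 2*O*(-1 + O))
W(H) = 0 (W(H) = 4*(-4 - 1*(-4)) = 4*(-4 + 4) = 4*0 = 0)
-116/41 + W(J(3))/(10 + 12*(-2)) = -116/41 + 0/(10 + 12*(-2)) = -116*1/41 + 0/(10 - 24) = -116/41 + 0/(-14) = -116/41 + 0*(-1/14) = -116/41 + 0 = -116/41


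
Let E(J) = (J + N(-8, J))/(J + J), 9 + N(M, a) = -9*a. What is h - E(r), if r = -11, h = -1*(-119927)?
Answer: 2638473/22 ≈ 1.1993e+5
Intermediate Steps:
h = 119927
N(M, a) = -9 - 9*a
E(J) = (-9 - 8*J)/(2*J) (E(J) = (J + (-9 - 9*J))/(J + J) = (-9 - 8*J)/((2*J)) = (-9 - 8*J)*(1/(2*J)) = (-9 - 8*J)/(2*J))
h - E(r) = 119927 - (-4 - 9/2/(-11)) = 119927 - (-4 - 9/2*(-1/11)) = 119927 - (-4 + 9/22) = 119927 - 1*(-79/22) = 119927 + 79/22 = 2638473/22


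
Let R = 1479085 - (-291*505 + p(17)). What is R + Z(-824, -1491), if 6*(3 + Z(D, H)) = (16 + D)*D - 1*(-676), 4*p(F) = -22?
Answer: 3474241/2 ≈ 1.7371e+6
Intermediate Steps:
p(F) = -11/2 (p(F) = (¼)*(-22) = -11/2)
Z(D, H) = 329/3 + D*(16 + D)/6 (Z(D, H) = -3 + ((16 + D)*D - 1*(-676))/6 = -3 + (D*(16 + D) + 676)/6 = -3 + (676 + D*(16 + D))/6 = -3 + (338/3 + D*(16 + D)/6) = 329/3 + D*(16 + D)/6)
R = 3252091/2 (R = 1479085 - (-291*505 - 11/2) = 1479085 - (-146955 - 11/2) = 1479085 - 1*(-293921/2) = 1479085 + 293921/2 = 3252091/2 ≈ 1.6260e+6)
R + Z(-824, -1491) = 3252091/2 + (329/3 + (⅙)*(-824)² + (8/3)*(-824)) = 3252091/2 + (329/3 + (⅙)*678976 - 6592/3) = 3252091/2 + (329/3 + 339488/3 - 6592/3) = 3252091/2 + 111075 = 3474241/2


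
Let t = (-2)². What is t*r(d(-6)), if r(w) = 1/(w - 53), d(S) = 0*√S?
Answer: -4/53 ≈ -0.075472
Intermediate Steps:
d(S) = 0
t = 4
r(w) = 1/(-53 + w)
t*r(d(-6)) = 4/(-53 + 0) = 4/(-53) = 4*(-1/53) = -4/53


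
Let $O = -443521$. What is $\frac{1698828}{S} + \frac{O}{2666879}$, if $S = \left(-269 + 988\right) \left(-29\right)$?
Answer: $- \frac{4539816574183}{55607094029} \approx -81.641$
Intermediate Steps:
$S = -20851$ ($S = 719 \left(-29\right) = -20851$)
$\frac{1698828}{S} + \frac{O}{2666879} = \frac{1698828}{-20851} - \frac{443521}{2666879} = 1698828 \left(- \frac{1}{20851}\right) - \frac{443521}{2666879} = - \frac{1698828}{20851} - \frac{443521}{2666879} = - \frac{4539816574183}{55607094029}$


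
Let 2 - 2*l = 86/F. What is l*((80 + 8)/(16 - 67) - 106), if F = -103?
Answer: -802124/5253 ≈ -152.70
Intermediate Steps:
l = 146/103 (l = 1 - 43/(-103) = 1 - 43*(-1)/103 = 1 - 1/2*(-86/103) = 1 + 43/103 = 146/103 ≈ 1.4175)
l*((80 + 8)/(16 - 67) - 106) = 146*((80 + 8)/(16 - 67) - 106)/103 = 146*(88/(-51) - 106)/103 = 146*(88*(-1/51) - 106)/103 = 146*(-88/51 - 106)/103 = (146/103)*(-5494/51) = -802124/5253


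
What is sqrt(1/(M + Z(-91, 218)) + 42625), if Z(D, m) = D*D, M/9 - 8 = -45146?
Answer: 2*sqrt(1687661828483666)/397961 ≈ 206.46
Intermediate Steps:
M = -406242 (M = 72 + 9*(-45146) = 72 - 406314 = -406242)
Z(D, m) = D**2
sqrt(1/(M + Z(-91, 218)) + 42625) = sqrt(1/(-406242 + (-91)**2) + 42625) = sqrt(1/(-406242 + 8281) + 42625) = sqrt(1/(-397961) + 42625) = sqrt(-1/397961 + 42625) = sqrt(16963087624/397961) = 2*sqrt(1687661828483666)/397961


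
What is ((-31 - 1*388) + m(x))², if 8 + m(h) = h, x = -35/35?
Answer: 183184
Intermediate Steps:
x = -1 (x = -35*1/35 = -1)
m(h) = -8 + h
((-31 - 1*388) + m(x))² = ((-31 - 1*388) + (-8 - 1))² = ((-31 - 388) - 9)² = (-419 - 9)² = (-428)² = 183184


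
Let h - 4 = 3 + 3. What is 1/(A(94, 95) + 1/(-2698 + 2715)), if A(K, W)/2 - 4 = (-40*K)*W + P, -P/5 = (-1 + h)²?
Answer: -17/12158433 ≈ -1.3982e-6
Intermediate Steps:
h = 10 (h = 4 + (3 + 3) = 4 + 6 = 10)
P = -405 (P = -5*(-1 + 10)² = -5*9² = -5*81 = -405)
A(K, W) = -802 - 80*K*W (A(K, W) = 8 + 2*((-40*K)*W - 405) = 8 + 2*(-40*K*W - 405) = 8 + 2*(-405 - 40*K*W) = 8 + (-810 - 80*K*W) = -802 - 80*K*W)
1/(A(94, 95) + 1/(-2698 + 2715)) = 1/((-802 - 80*94*95) + 1/(-2698 + 2715)) = 1/((-802 - 714400) + 1/17) = 1/(-715202 + 1/17) = 1/(-12158433/17) = -17/12158433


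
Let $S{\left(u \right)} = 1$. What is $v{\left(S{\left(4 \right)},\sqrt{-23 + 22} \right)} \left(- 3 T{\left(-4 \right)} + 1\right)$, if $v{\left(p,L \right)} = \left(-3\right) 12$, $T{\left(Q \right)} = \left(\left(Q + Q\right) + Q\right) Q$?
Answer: $5148$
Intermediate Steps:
$T{\left(Q \right)} = 3 Q^{2}$ ($T{\left(Q \right)} = \left(2 Q + Q\right) Q = 3 Q Q = 3 Q^{2}$)
$v{\left(p,L \right)} = -36$
$v{\left(S{\left(4 \right)},\sqrt{-23 + 22} \right)} \left(- 3 T{\left(-4 \right)} + 1\right) = - 36 \left(- 3 \cdot 3 \left(-4\right)^{2} + 1\right) = - 36 \left(- 3 \cdot 3 \cdot 16 + 1\right) = - 36 \left(\left(-3\right) 48 + 1\right) = - 36 \left(-144 + 1\right) = \left(-36\right) \left(-143\right) = 5148$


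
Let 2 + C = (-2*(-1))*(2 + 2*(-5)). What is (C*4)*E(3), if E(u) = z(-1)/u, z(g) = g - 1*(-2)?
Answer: -24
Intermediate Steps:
z(g) = 2 + g (z(g) = g + 2 = 2 + g)
E(u) = 1/u (E(u) = (2 - 1)/u = 1/u)
C = -18 (C = -2 + (-2*(-1))*(2 + 2*(-5)) = -2 + 2*(2 - 10) = -2 + 2*(-8) = -2 - 16 = -18)
(C*4)*E(3) = -18*4/3 = -72*1/3 = -24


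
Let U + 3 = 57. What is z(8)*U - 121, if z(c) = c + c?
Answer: 743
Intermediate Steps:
z(c) = 2*c
U = 54 (U = -3 + 57 = 54)
z(8)*U - 121 = (2*8)*54 - 121 = 16*54 - 121 = 864 - 121 = 743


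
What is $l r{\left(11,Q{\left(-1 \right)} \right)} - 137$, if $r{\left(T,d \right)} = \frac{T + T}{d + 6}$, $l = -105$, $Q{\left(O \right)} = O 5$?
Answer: $-2447$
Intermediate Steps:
$Q{\left(O \right)} = 5 O$
$r{\left(T,d \right)} = \frac{2 T}{6 + d}$
$l r{\left(11,Q{\left(-1 \right)} \right)} - 137 = - 105 \cdot 2 \cdot 11 \frac{1}{6 + 5 \left(-1\right)} - 137 = - 105 \cdot 2 \cdot 11 \frac{1}{6 - 5} - 137 = - 105 \cdot 2 \cdot 11 \cdot 1^{-1} - 137 = - 105 \cdot 2 \cdot 11 \cdot 1 - 137 = \left(-105\right) 22 - 137 = -2310 - 137 = -2447$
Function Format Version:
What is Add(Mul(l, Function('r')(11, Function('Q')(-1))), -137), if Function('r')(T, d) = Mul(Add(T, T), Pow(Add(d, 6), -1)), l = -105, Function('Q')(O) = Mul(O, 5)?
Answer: -2447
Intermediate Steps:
Function('Q')(O) = Mul(5, O)
Function('r')(T, d) = Mul(2, T, Pow(Add(6, d), -1)) (Function('r')(T, d) = Mul(Mul(2, T), Pow(Add(6, d), -1)) = Mul(2, T, Pow(Add(6, d), -1)))
Add(Mul(l, Function('r')(11, Function('Q')(-1))), -137) = Add(Mul(-105, Mul(2, 11, Pow(Add(6, Mul(5, -1)), -1))), -137) = Add(Mul(-105, Mul(2, 11, Pow(Add(6, -5), -1))), -137) = Add(Mul(-105, Mul(2, 11, Pow(1, -1))), -137) = Add(Mul(-105, Mul(2, 11, 1)), -137) = Add(Mul(-105, 22), -137) = Add(-2310, -137) = -2447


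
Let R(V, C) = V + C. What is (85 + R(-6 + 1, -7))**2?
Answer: 5329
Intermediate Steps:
R(V, C) = C + V
(85 + R(-6 + 1, -7))**2 = (85 + (-7 + (-6 + 1)))**2 = (85 + (-7 - 5))**2 = (85 - 12)**2 = 73**2 = 5329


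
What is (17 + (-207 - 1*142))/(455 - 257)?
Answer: -166/99 ≈ -1.6768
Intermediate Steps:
(17 + (-207 - 1*142))/(455 - 257) = (17 + (-207 - 142))/198 = (17 - 349)*(1/198) = -332*1/198 = -166/99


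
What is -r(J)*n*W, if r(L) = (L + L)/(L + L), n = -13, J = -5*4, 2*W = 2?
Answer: 13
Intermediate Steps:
W = 1 (W = (½)*2 = 1)
J = -20
r(L) = 1 (r(L) = (2*L)/((2*L)) = (2*L)*(1/(2*L)) = 1)
-r(J)*n*W = -1*(-13) = 13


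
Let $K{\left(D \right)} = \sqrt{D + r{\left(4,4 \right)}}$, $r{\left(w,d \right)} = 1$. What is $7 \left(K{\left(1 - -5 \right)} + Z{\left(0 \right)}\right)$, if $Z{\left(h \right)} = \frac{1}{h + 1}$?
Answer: $7 + 7 \sqrt{7} \approx 25.52$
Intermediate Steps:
$Z{\left(h \right)} = \frac{1}{1 + h}$
$K{\left(D \right)} = \sqrt{1 + D}$ ($K{\left(D \right)} = \sqrt{D + 1} = \sqrt{1 + D}$)
$7 \left(K{\left(1 - -5 \right)} + Z{\left(0 \right)}\right) = 7 \left(\sqrt{1 + \left(1 - -5\right)} + \frac{1}{1 + 0}\right) = 7 \left(\sqrt{1 + \left(1 + 5\right)} + 1^{-1}\right) = 7 \left(\sqrt{1 + 6} + 1\right) = 7 \left(\sqrt{7} + 1\right) = 7 \left(1 + \sqrt{7}\right) = 7 + 7 \sqrt{7}$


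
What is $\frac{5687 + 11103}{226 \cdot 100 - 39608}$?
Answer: $- \frac{8395}{8504} \approx -0.98718$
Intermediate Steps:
$\frac{5687 + 11103}{226 \cdot 100 - 39608} = \frac{16790}{22600 - 39608} = \frac{16790}{-17008} = 16790 \left(- \frac{1}{17008}\right) = - \frac{8395}{8504}$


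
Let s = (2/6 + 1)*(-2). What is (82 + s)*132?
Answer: 10472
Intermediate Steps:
s = -8/3 (s = (2*(⅙) + 1)*(-2) = (⅓ + 1)*(-2) = (4/3)*(-2) = -8/3 ≈ -2.6667)
(82 + s)*132 = (82 - 8/3)*132 = (238/3)*132 = 10472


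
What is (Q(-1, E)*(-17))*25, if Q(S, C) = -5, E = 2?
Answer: 2125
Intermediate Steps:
(Q(-1, E)*(-17))*25 = -5*(-17)*25 = 85*25 = 2125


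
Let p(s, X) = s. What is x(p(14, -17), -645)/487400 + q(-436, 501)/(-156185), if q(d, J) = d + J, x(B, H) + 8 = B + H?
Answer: -26296643/15224913800 ≈ -0.0017272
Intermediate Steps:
x(B, H) = -8 + B + H (x(B, H) = -8 + (B + H) = -8 + B + H)
q(d, J) = J + d
x(p(14, -17), -645)/487400 + q(-436, 501)/(-156185) = (-8 + 14 - 645)/487400 + (501 - 436)/(-156185) = -639*1/487400 + 65*(-1/156185) = -639/487400 - 13/31237 = -26296643/15224913800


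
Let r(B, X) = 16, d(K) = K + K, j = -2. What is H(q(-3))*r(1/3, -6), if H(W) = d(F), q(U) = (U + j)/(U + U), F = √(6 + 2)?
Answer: 64*√2 ≈ 90.510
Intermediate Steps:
F = 2*√2 (F = √8 = 2*√2 ≈ 2.8284)
q(U) = (-2 + U)/(2*U) (q(U) = (U - 2)/(U + U) = (-2 + U)/((2*U)) = (-2 + U)*(1/(2*U)) = (-2 + U)/(2*U))
d(K) = 2*K
H(W) = 4*√2 (H(W) = 2*(2*√2) = 4*√2)
H(q(-3))*r(1/3, -6) = (4*√2)*16 = 64*√2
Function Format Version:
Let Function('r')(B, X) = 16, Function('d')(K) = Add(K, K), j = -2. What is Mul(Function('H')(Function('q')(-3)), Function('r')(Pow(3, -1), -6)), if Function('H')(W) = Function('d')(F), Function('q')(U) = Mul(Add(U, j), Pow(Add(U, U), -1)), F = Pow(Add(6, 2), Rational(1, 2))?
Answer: Mul(64, Pow(2, Rational(1, 2))) ≈ 90.510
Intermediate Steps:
F = Mul(2, Pow(2, Rational(1, 2))) (F = Pow(8, Rational(1, 2)) = Mul(2, Pow(2, Rational(1, 2))) ≈ 2.8284)
Function('q')(U) = Mul(Rational(1, 2), Pow(U, -1), Add(-2, U)) (Function('q')(U) = Mul(Add(U, -2), Pow(Add(U, U), -1)) = Mul(Add(-2, U), Pow(Mul(2, U), -1)) = Mul(Add(-2, U), Mul(Rational(1, 2), Pow(U, -1))) = Mul(Rational(1, 2), Pow(U, -1), Add(-2, U)))
Function('d')(K) = Mul(2, K)
Function('H')(W) = Mul(4, Pow(2, Rational(1, 2))) (Function('H')(W) = Mul(2, Mul(2, Pow(2, Rational(1, 2)))) = Mul(4, Pow(2, Rational(1, 2))))
Mul(Function('H')(Function('q')(-3)), Function('r')(Pow(3, -1), -6)) = Mul(Mul(4, Pow(2, Rational(1, 2))), 16) = Mul(64, Pow(2, Rational(1, 2)))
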